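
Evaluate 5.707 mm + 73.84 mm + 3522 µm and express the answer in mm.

83.069 mm

In mm:
  5.707 mm → 5.707
  73.84 mm → 73.84
  3522 µm = 3522 × 10^-3 mm = 3.522
Sum: 5.707 + 73.84 + 3.522 = 83.069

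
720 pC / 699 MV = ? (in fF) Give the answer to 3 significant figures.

0.00103 fF

(720e-12) / (699e6) = 1.03e-18 F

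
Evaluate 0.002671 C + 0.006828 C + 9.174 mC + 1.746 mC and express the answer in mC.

20.419 mC

In mC:
  0.002671 C = 0.002671 × 10^3 mC = 2.671
  0.006828 C = 0.006828 × 10^3 mC = 6.828
  9.174 mC → 9.174
  1.746 mC → 1.746
Sum: 2.671 + 6.828 + 9.174 + 1.746 = 20.419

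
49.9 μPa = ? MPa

0.0000000000499 MPa

micro = 10^-6, mega = 10^6; factor is 10^-12.
49.9 × 10^-12 = 0.0000000000499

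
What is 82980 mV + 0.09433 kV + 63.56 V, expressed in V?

240.87 V

In V:
  82980 mV = 82980e-3 V = 82.98
  0.09433 kV = 0.09433e3 V = 94.33
  63.56 V → 63.56
Sum: 82.98 + 94.33 + 63.56 = 240.87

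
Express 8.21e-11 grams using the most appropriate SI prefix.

= 82.1e-12 grams; 1e-12 is pico.

82.1 picograms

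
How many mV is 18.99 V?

18990 mV

(no prefix) = 10^0, milli = 10^-3; factor is 10^3.
18.99 × 10^3 = 18990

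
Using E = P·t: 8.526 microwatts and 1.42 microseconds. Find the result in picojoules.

12.10692 picojoules

8.526 × 10^-6 × 1.42 × 10^-6 = 12.10692 × 10^-12 J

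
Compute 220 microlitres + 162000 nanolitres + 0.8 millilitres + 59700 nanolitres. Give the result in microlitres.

1241.7 microlitres

In microlitres:
  220 microlitres → 220
  162000 nanolitres = 162000 × 10⁻³ microlitres = 162
  0.8 millilitres = 0.8 × 10³ microlitres = 800
  59700 nanolitres = 59700 × 10⁻³ microlitres = 59.7
Sum: 220 + 162 + 800 + 59.7 = 1241.7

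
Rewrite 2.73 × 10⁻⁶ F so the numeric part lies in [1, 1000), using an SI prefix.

= 2.73 × 10⁻⁶ F; 10⁻⁶ is micro.

2.73 uF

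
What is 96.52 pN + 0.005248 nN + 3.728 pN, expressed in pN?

105.496 pN

In pN:
  96.52 pN → 96.52
  0.005248 nN = 0.005248e3 pN = 5.248
  3.728 pN → 3.728
Sum: 96.52 + 5.248 + 3.728 = 105.496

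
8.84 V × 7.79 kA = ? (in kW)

68.8636 kW

8.84 × 7.79e3 = 68.8636e3 W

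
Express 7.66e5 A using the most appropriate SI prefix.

= 766e3 A; 1e3 is kilo.

766 kA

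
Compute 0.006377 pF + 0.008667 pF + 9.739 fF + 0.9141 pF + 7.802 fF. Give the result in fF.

In fF:
  0.006377 pF = 0.006377e3 fF = 6.377
  0.008667 pF = 0.008667e3 fF = 8.667
  9.739 fF → 9.739
  0.9141 pF = 0.9141e3 fF = 914.1
  7.802 fF → 7.802
Sum: 6.377 + 8.667 + 9.739 + 914.1 + 7.802 = 946.685

946.685 fF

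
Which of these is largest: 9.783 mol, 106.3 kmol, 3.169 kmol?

9.783 mol = 9.783 mol
106.3 kmol = 106300 mol
3.169 kmol = 3169 mol

106.3 kmol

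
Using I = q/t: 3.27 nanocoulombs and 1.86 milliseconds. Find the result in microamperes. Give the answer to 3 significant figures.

(3.27e-9) / (1.86e-3) = 1.7581e-6 A

1.76 microamperes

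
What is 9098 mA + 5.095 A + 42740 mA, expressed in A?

In A:
  9098 mA = 9098 × 10^-3 A = 9.098
  5.095 A → 5.095
  42740 mA = 42740 × 10^-3 A = 42.74
Sum: 9.098 + 5.095 + 42.74 = 56.933

56.933 A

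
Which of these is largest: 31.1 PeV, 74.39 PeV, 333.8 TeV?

74.39 PeV

31.1 PeV = 31100000000000000 eV
74.39 PeV = 74390000000000000 eV
333.8 TeV = 333800000000000 eV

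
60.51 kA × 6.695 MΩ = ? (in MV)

405114.45 MV

60.51e3 × 6.695e6 = 405.11445e9 V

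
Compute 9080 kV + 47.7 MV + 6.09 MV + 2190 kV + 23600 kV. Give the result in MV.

88.66 MV

In MV:
  9080 kV = 9080 × 10^-3 MV = 9.08
  47.7 MV → 47.7
  6.09 MV → 6.09
  2190 kV = 2190 × 10^-3 MV = 2.19
  23600 kV = 23600 × 10^-3 MV = 23.6
Sum: 9.08 + 47.7 + 6.09 + 2.19 + 23.6 = 88.66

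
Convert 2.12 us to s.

0.00000212 s

micro = 1e-6, (no prefix) = 1e0; factor is 1e-6.
2.12 × 1e-6 = 0.00000212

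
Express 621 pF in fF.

pico = 10^-12, femto = 10^-15; factor is 10^3.
621 × 10^3 = 621000

621000 fF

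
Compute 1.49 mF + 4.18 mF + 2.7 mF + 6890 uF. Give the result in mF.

In mF:
  1.49 mF → 1.49
  4.18 mF → 4.18
  2.7 mF → 2.7
  6890 uF = 6890e-3 mF = 6.89
Sum: 1.49 + 4.18 + 2.7 + 6.89 = 15.26

15.26 mF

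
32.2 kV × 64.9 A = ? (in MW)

2.08978 MW

32.2e3 × 64.9 = 2089.78e3 W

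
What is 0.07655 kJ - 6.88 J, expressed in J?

69.67 J

In J:
  0.07655 kJ = 0.07655e3 J = 76.55
  6.88 J → 6.88
Difference: 76.55 - 6.88 = 69.67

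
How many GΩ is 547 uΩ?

0.000000000000547 GΩ

micro = 10^-6, giga = 10^9; factor is 10^-15.
547 × 10^-15 = 0.000000000000547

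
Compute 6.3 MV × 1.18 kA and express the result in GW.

7.434 GW

6.3e6 × 1.18e3 = 7.434e9 W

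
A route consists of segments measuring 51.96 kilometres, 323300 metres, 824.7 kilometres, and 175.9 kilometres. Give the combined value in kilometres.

In kilometres:
  51.96 kilometres → 51.96
  323300 metres = 323300e-3 kilometres = 323.3
  824.7 kilometres → 824.7
  175.9 kilometres → 175.9
Sum: 51.96 + 323.3 + 824.7 + 175.9 = 1375.86

1375.86 kilometres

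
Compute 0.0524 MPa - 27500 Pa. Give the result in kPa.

In kPa:
  0.0524 MPa = 0.0524 × 10^3 kPa = 52.4
  27500 Pa = 27500 × 10^-3 kPa = 27.5
Difference: 52.4 - 27.5 = 24.9

24.9 kPa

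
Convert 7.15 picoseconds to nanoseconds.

pico = 10^-12, nano = 10^-9; factor is 10^-3.
7.15 × 10^-3 = 0.00715

0.00715 nanoseconds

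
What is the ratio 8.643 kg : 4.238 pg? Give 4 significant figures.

2039000000000000

(8.643 × 10³) / (4.238 × 10⁻¹²) = 2.0394 × 10¹⁵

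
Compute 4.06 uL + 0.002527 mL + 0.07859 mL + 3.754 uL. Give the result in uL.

In uL:
  4.06 uL → 4.06
  0.002527 mL = 0.002527e3 uL = 2.527
  0.07859 mL = 0.07859e3 uL = 78.59
  3.754 uL → 3.754
Sum: 4.06 + 2.527 + 78.59 + 3.754 = 88.931

88.931 uL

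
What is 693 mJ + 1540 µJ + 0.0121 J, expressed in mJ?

706.64 mJ

In mJ:
  693 mJ → 693
  1540 µJ = 1540 × 10⁻³ mJ = 1.54
  0.0121 J = 0.0121 × 10³ mJ = 12.1
Sum: 693 + 1.54 + 12.1 = 706.64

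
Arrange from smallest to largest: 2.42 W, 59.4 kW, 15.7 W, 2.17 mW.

2.17 mW < 2.42 W < 15.7 W < 59.4 kW

2.42 W = 2.42 W
59.4 kW = 59400 W
15.7 W = 15.7 W
2.17 mW = 0.00217 W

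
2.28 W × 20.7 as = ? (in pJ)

0.000047196 pJ

2.28 × 20.7e-18 = 47.196e-18 J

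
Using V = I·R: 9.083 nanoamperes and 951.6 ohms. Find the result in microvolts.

8.6433828 microvolts

9.083e-9 × 951.6 = 8643.3828e-9 V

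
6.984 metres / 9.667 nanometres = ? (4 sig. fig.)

(6.984) / (9.667e-9) = 0.72246e9

722500000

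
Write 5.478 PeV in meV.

peta = 1e15, milli = 1e-3; factor is 1e18.
5.478 × 1e18 = 5478000000000000000

5478000000000000000 meV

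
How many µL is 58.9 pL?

0.0000589 µL

pico = 1e-12, micro = 1e-6; factor is 1e-6.
58.9 × 1e-6 = 0.0000589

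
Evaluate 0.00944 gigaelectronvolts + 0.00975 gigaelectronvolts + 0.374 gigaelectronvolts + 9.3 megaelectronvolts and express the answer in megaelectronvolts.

In megaelectronvolts:
  0.00944 gigaelectronvolts = 0.00944 × 10³ megaelectronvolts = 9.44
  0.00975 gigaelectronvolts = 0.00975 × 10³ megaelectronvolts = 9.75
  0.374 gigaelectronvolts = 0.374 × 10³ megaelectronvolts = 374
  9.3 megaelectronvolts → 9.3
Sum: 9.44 + 9.75 + 374 + 9.3 = 402.49

402.49 megaelectronvolts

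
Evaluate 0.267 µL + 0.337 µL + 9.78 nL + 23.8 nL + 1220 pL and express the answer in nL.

In nL:
  0.267 µL = 0.267 × 10³ nL = 267
  0.337 µL = 0.337 × 10³ nL = 337
  9.78 nL → 9.78
  23.8 nL → 23.8
  1220 pL = 1220 × 10⁻³ nL = 1.22
Sum: 267 + 337 + 9.78 + 23.8 + 1.22 = 638.8

638.8 nL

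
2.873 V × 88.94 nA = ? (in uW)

2.873 × 88.94e-9 = 255.52462e-9 W

0.25552462 uW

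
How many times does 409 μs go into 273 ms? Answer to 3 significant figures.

667

(273e-3) / (409e-6) = 0.6675e3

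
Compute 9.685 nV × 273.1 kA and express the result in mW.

9.685 × 10⁻⁹ × 273.1 × 10³ = 2644.9735 × 10⁻⁶ W

2.6449735 mW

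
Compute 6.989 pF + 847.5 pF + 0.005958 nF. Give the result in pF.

860.447 pF

In pF:
  6.989 pF → 6.989
  847.5 pF → 847.5
  0.005958 nF = 0.005958 × 10³ pF = 5.958
Sum: 6.989 + 847.5 + 5.958 = 860.447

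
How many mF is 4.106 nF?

0.000004106 mF

nano = 10^-9, milli = 10^-3; factor is 10^-6.
4.106 × 10^-6 = 0.000004106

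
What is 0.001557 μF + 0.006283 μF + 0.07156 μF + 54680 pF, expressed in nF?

In nF:
  0.001557 μF = 0.001557 × 10³ nF = 1.557
  0.006283 μF = 0.006283 × 10³ nF = 6.283
  0.07156 μF = 0.07156 × 10³ nF = 71.56
  54680 pF = 54680 × 10⁻³ nF = 54.68
Sum: 1.557 + 6.283 + 71.56 + 54.68 = 134.08

134.08 nF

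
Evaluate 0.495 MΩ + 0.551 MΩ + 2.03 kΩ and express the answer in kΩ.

1048.03 kΩ

In kΩ:
  0.495 MΩ = 0.495e3 kΩ = 495
  0.551 MΩ = 0.551e3 kΩ = 551
  2.03 kΩ → 2.03
Sum: 495 + 551 + 2.03 = 1048.03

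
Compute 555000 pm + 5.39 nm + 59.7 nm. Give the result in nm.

620.09 nm

In nm:
  555000 pm = 555000 × 10^-3 nm = 555
  5.39 nm → 5.39
  59.7 nm → 59.7
Sum: 555 + 5.39 + 59.7 = 620.09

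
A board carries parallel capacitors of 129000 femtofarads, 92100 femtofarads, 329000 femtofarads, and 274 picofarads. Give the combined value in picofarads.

In picofarads:
  129000 femtofarads = 129000e-3 picofarads = 129
  92100 femtofarads = 92100e-3 picofarads = 92.1
  329000 femtofarads = 329000e-3 picofarads = 329
  274 picofarads → 274
Sum: 129 + 92.1 + 329 + 274 = 824.1

824.1 picofarads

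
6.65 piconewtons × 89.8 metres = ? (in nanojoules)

6.65e-12 × 89.8 = 597.17e-12 J

0.59717 nanojoules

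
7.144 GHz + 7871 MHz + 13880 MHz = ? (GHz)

In GHz:
  7.144 GHz → 7.144
  7871 MHz = 7871 × 10^-3 GHz = 7.871
  13880 MHz = 13880 × 10^-3 GHz = 13.88
Sum: 7.144 + 7.871 + 13.88 = 28.895

28.895 GHz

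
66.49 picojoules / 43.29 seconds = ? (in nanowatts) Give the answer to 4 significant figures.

(66.49 × 10⁻¹²) / (43.29) = 1.53592 × 10⁻¹² W

0.001536 nanowatts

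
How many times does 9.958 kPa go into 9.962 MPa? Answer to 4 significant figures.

(9.962e6) / (9.958e3) = 1.0004e3

1000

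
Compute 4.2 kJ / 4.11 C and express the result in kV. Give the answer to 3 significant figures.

1.02 kV

(4.2 × 10^3) / (4.11) = 1.0219 × 10^3 V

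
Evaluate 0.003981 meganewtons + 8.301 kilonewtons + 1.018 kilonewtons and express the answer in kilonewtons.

13.3 kilonewtons

In kilonewtons:
  0.003981 meganewtons = 0.003981 × 10³ kilonewtons = 3.981
  8.301 kilonewtons → 8.301
  1.018 kilonewtons → 1.018
Sum: 3.981 + 8.301 + 1.018 = 13.3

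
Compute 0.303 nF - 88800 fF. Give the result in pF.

In pF:
  0.303 nF = 0.303 × 10^3 pF = 303
  88800 fF = 88800 × 10^-3 pF = 88.8
Difference: 303 - 88.8 = 214.2

214.2 pF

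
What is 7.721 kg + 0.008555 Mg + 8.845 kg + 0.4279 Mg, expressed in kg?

In kg:
  7.721 kg → 7.721
  0.008555 Mg = 0.008555e3 kg = 8.555
  8.845 kg → 8.845
  0.4279 Mg = 0.4279e3 kg = 427.9
Sum: 7.721 + 8.555 + 8.845 + 427.9 = 453.021

453.021 kg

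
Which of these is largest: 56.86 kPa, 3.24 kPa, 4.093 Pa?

56.86 kPa = 56860 Pa
3.24 kPa = 3240 Pa
4.093 Pa = 4.093 Pa

56.86 kPa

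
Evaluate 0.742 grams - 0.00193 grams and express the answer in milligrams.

740.07 milligrams

In milligrams:
  0.742 grams = 0.742e3 milligrams = 742
  0.00193 grams = 0.00193e3 milligrams = 1.93
Difference: 742 - 1.93 = 740.07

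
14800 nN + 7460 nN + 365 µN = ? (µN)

387.26 µN

In µN:
  14800 nN = 14800e-3 µN = 14.8
  7460 nN = 7460e-3 µN = 7.46
  365 µN → 365
Sum: 14.8 + 7.46 + 365 = 387.26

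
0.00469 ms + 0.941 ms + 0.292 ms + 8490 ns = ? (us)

1246.18 us

In us:
  0.00469 ms = 0.00469 × 10^3 us = 4.69
  0.941 ms = 0.941 × 10^3 us = 941
  0.292 ms = 0.292 × 10^3 us = 292
  8490 ns = 8490 × 10^-3 us = 8.49
Sum: 4.69 + 941 + 292 + 8.49 = 1246.18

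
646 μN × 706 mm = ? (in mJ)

0.456076 mJ

646 × 10⁻⁶ × 706 × 10⁻³ = 456076 × 10⁻⁹ J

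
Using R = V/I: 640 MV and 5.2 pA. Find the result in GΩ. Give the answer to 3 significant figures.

123000000000 GΩ

(640e6) / (5.2e-12) = 123.08e18 Ω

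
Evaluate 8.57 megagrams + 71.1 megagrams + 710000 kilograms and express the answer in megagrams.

In megagrams:
  8.57 megagrams → 8.57
  71.1 megagrams → 71.1
  710000 kilograms = 710000e-3 megagrams = 710
Sum: 8.57 + 71.1 + 710 = 789.67

789.67 megagrams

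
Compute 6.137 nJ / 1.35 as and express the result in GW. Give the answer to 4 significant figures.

4.546 GW

(6.137e-9) / (1.35e-18) = 4.54593e9 W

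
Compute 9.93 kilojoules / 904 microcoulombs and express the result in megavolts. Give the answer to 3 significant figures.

11.0 megavolts

(9.93 × 10³) / (904 × 10⁻⁶) = 0.010985 × 10⁹ V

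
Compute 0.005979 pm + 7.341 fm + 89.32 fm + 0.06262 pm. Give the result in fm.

165.26 fm

In fm:
  0.005979 pm = 0.005979e3 fm = 5.979
  7.341 fm → 7.341
  89.32 fm → 89.32
  0.06262 pm = 0.06262e3 fm = 62.62
Sum: 5.979 + 7.341 + 89.32 + 62.62 = 165.26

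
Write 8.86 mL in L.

milli = 10⁻³, (no prefix) = 10⁰; factor is 10⁻³.
8.86 × 10⁻³ = 0.00886

0.00886 L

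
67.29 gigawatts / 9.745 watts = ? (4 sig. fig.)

6905000000

(67.29 × 10^9) / (9.745) = 6.9051 × 10^9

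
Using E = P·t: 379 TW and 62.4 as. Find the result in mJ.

379 × 10¹² × 62.4 × 10⁻¹⁸ = 23649.6 × 10⁻⁶ J

23.6496 mJ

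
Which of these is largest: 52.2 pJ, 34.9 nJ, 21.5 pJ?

52.2 pJ = 0.0000000000522 J
34.9 nJ = 0.0000000349 J
21.5 pJ = 0.0000000000215 J

34.9 nJ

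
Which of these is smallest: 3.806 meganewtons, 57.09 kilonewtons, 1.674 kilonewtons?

1.674 kilonewtons

3.806 meganewtons = 3806000 newtons
57.09 kilonewtons = 57090 newtons
1.674 kilonewtons = 1674 newtons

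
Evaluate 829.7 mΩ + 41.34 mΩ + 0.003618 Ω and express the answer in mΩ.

874.658 mΩ

In mΩ:
  829.7 mΩ → 829.7
  41.34 mΩ → 41.34
  0.003618 Ω = 0.003618 × 10³ mΩ = 3.618
Sum: 829.7 + 41.34 + 3.618 = 874.658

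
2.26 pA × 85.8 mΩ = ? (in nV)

2.26 × 10⁻¹² × 85.8 × 10⁻³ = 193.908 × 10⁻¹⁵ V

0.000193908 nV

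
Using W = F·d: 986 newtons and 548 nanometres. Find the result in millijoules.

986 × 548 × 10^-9 = 540328 × 10^-9 J

0.540328 millijoules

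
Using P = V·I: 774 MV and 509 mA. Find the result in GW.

774 × 10^6 × 509 × 10^-3 = 393966 × 10^3 W

0.393966 GW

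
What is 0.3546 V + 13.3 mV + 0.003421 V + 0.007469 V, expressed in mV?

378.79 mV

In mV:
  0.3546 V = 0.3546e3 mV = 354.6
  13.3 mV → 13.3
  0.003421 V = 0.003421e3 mV = 3.421
  0.007469 V = 0.007469e3 mV = 7.469
Sum: 354.6 + 13.3 + 3.421 + 7.469 = 378.79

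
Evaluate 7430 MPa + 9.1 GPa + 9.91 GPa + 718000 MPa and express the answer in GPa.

744.44 GPa

In GPa:
  7430 MPa = 7430e-3 GPa = 7.43
  9.1 GPa → 9.1
  9.91 GPa → 9.91
  718000 MPa = 718000e-3 GPa = 718
Sum: 7.43 + 9.1 + 9.91 + 718 = 744.44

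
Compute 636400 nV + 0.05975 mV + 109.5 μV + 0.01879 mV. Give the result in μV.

824.44 μV

In μV:
  636400 nV = 636400 × 10⁻³ μV = 636.4
  0.05975 mV = 0.05975 × 10³ μV = 59.75
  109.5 μV → 109.5
  0.01879 mV = 0.01879 × 10³ μV = 18.79
Sum: 636.4 + 59.75 + 109.5 + 18.79 = 824.44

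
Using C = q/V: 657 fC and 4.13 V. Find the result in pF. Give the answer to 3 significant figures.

(657e-15) / (4.13) = 159.08e-15 F

0.159 pF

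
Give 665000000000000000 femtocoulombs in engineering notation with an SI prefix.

= 665 coulombs; mantissa already in [1, 1000).

665 coulombs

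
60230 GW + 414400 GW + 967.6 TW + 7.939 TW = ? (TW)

1450.169 TW

In TW:
  60230 GW = 60230 × 10^-3 TW = 60.23
  414400 GW = 414400 × 10^-3 TW = 414.4
  967.6 TW → 967.6
  7.939 TW → 7.939
Sum: 60.23 + 414.4 + 967.6 + 7.939 = 1450.169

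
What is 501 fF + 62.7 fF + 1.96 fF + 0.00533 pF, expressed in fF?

570.99 fF

In fF:
  501 fF → 501
  62.7 fF → 62.7
  1.96 fF → 1.96
  0.00533 pF = 0.00533 × 10³ fF = 5.33
Sum: 501 + 62.7 + 1.96 + 5.33 = 570.99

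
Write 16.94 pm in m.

pico = 10⁻¹², (no prefix) = 10⁰; factor is 10⁻¹².
16.94 × 10⁻¹² = 0.00000000001694

0.00000000001694 m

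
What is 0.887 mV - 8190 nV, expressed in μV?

878.81 μV

In μV:
  0.887 mV = 0.887 × 10³ μV = 887
  8190 nV = 8190 × 10⁻³ μV = 8.19
Difference: 887 - 8.19 = 878.81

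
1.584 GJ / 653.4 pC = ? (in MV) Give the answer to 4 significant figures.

2424000000000 MV

(1.584 × 10^9) / (653.4 × 10^-12) = 0.00242424 × 10^21 V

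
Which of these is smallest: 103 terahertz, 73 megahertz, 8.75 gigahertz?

73 megahertz

103 terahertz = 103000000000000 hertz
73 megahertz = 73000000 hertz
8.75 gigahertz = 8750000000 hertz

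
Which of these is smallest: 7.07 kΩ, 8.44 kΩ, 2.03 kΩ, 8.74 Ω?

8.74 Ω

7.07 kΩ = 7070 Ω
8.44 kΩ = 8440 Ω
2.03 kΩ = 2030 Ω
8.74 Ω = 8.74 Ω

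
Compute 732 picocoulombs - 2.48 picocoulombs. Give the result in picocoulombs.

729.52 picocoulombs

In picocoulombs:
  732 picocoulombs → 732
  2.48 picocoulombs → 2.48
Difference: 732 - 2.48 = 729.52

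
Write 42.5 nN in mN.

0.0000425 mN

nano = 1e-9, milli = 1e-3; factor is 1e-6.
42.5 × 1e-6 = 0.0000425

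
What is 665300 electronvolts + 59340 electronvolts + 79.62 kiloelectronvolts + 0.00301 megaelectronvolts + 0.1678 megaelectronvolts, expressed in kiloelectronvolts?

In kiloelectronvolts:
  665300 electronvolts = 665300 × 10^-3 kiloelectronvolts = 665.3
  59340 electronvolts = 59340 × 10^-3 kiloelectronvolts = 59.34
  79.62 kiloelectronvolts → 79.62
  0.00301 megaelectronvolts = 0.00301 × 10^3 kiloelectronvolts = 3.01
  0.1678 megaelectronvolts = 0.1678 × 10^3 kiloelectronvolts = 167.8
Sum: 665.3 + 59.34 + 79.62 + 3.01 + 167.8 = 975.07

975.07 kiloelectronvolts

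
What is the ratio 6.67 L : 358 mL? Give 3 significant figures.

18.6

(6.67) / (358 × 10^-3) = 0.01863 × 10^3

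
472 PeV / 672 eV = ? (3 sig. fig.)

(472 × 10¹⁵) / (672) = 0.7024 × 10¹⁵

702000000000000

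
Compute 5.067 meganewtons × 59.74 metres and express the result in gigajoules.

5.067e6 × 59.74 = 302.70258e6 J

0.30270258 gigajoules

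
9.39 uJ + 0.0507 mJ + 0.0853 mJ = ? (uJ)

In uJ:
  9.39 uJ → 9.39
  0.0507 mJ = 0.0507 × 10³ uJ = 50.7
  0.0853 mJ = 0.0853 × 10³ uJ = 85.3
Sum: 9.39 + 50.7 + 85.3 = 145.39

145.39 uJ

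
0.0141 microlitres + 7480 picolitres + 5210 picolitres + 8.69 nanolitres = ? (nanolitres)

In nanolitres:
  0.0141 microlitres = 0.0141 × 10³ nanolitres = 14.1
  7480 picolitres = 7480 × 10⁻³ nanolitres = 7.48
  5210 picolitres = 5210 × 10⁻³ nanolitres = 5.21
  8.69 nanolitres → 8.69
Sum: 14.1 + 7.48 + 5.21 + 8.69 = 35.48

35.48 nanolitres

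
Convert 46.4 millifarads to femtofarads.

46400000000000 femtofarads

milli = 10⁻³, femto = 10⁻¹⁵; factor is 10¹².
46.4 × 10¹² = 46400000000000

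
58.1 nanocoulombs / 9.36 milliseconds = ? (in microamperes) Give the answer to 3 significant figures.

6.21 microamperes

(58.1 × 10⁻⁹) / (9.36 × 10⁻³) = 6.2073 × 10⁻⁶ A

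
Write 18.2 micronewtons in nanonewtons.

18200 nanonewtons

micro = 10^-6, nano = 10^-9; factor is 10^3.
18.2 × 10^3 = 18200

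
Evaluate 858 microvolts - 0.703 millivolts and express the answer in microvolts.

155 microvolts

In microvolts:
  858 microvolts → 858
  0.703 millivolts = 0.703e3 microvolts = 703
Difference: 858 - 703 = 155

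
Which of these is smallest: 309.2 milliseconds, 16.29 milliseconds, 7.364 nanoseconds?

7.364 nanoseconds

309.2 milliseconds = 0.3092 seconds
16.29 milliseconds = 0.01629 seconds
7.364 nanoseconds = 0.000000007364 seconds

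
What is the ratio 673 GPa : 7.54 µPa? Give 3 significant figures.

(673e9) / (7.54e-6) = 89.26e15

89300000000000000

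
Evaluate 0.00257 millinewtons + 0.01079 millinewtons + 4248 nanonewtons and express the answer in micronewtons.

In micronewtons:
  0.00257 millinewtons = 0.00257e3 micronewtons = 2.57
  0.01079 millinewtons = 0.01079e3 micronewtons = 10.79
  4248 nanonewtons = 4248e-3 micronewtons = 4.248
Sum: 2.57 + 10.79 + 4.248 = 17.608

17.608 micronewtons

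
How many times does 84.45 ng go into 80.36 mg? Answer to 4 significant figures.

(80.36 × 10^-3) / (84.45 × 10^-9) = 0.95157 × 10^6

951600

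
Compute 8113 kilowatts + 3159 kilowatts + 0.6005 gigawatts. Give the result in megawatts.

611.772 megawatts

In megawatts:
  8113 kilowatts = 8113 × 10^-3 megawatts = 8.113
  3159 kilowatts = 3159 × 10^-3 megawatts = 3.159
  0.6005 gigawatts = 0.6005 × 10^3 megawatts = 600.5
Sum: 8.113 + 3.159 + 600.5 = 611.772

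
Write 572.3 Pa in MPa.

(no prefix) = 10^0, mega = 10^6; factor is 10^-6.
572.3 × 10^-6 = 0.0005723

0.0005723 MPa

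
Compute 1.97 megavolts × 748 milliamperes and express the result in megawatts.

1.97e6 × 748e-3 = 1473.56e3 W

1.47356 megawatts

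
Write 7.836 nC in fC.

7836000 fC

nano = 10⁻⁹, femto = 10⁻¹⁵; factor is 10⁶.
7.836 × 10⁶ = 7836000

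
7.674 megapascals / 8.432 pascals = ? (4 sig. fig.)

910100

(7.674e6) / (8.432) = 0.9101e6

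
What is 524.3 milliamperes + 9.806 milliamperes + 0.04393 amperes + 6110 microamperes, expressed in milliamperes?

584.146 milliamperes

In milliamperes:
  524.3 milliamperes → 524.3
  9.806 milliamperes → 9.806
  0.04393 amperes = 0.04393e3 milliamperes = 43.93
  6110 microamperes = 6110e-3 milliamperes = 6.11
Sum: 524.3 + 9.806 + 43.93 + 6.11 = 584.146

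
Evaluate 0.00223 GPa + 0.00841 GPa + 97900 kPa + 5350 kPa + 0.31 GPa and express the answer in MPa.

In MPa:
  0.00223 GPa = 0.00223 × 10³ MPa = 2.23
  0.00841 GPa = 0.00841 × 10³ MPa = 8.41
  97900 kPa = 97900 × 10⁻³ MPa = 97.9
  5350 kPa = 5350 × 10⁻³ MPa = 5.35
  0.31 GPa = 0.31 × 10³ MPa = 310
Sum: 2.23 + 8.41 + 97.9 + 5.35 + 310 = 423.89

423.89 MPa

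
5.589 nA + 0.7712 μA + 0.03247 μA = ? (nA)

809.259 nA

In nA:
  5.589 nA → 5.589
  0.7712 μA = 0.7712 × 10^3 nA = 771.2
  0.03247 μA = 0.03247 × 10^3 nA = 32.47
Sum: 5.589 + 771.2 + 32.47 = 809.259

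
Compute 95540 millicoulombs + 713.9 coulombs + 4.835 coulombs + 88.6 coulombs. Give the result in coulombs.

In coulombs:
  95540 millicoulombs = 95540e-3 coulombs = 95.54
  713.9 coulombs → 713.9
  4.835 coulombs → 4.835
  88.6 coulombs → 88.6
Sum: 95.54 + 713.9 + 4.835 + 88.6 = 902.875

902.875 coulombs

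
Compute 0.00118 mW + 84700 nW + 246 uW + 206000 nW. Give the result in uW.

In uW:
  0.00118 mW = 0.00118 × 10³ uW = 1.18
  84700 nW = 84700 × 10⁻³ uW = 84.7
  246 uW → 246
  206000 nW = 206000 × 10⁻³ uW = 206
Sum: 1.18 + 84.7 + 246 + 206 = 537.88

537.88 uW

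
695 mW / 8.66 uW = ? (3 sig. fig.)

80300

(695e-3) / (8.66e-6) = 80.25e3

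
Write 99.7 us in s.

0.0000997 s

micro = 10⁻⁶, (no prefix) = 10⁰; factor is 10⁻⁶.
99.7 × 10⁻⁶ = 0.0000997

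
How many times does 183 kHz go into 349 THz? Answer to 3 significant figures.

1910000000

(349 × 10¹²) / (183 × 10³) = 1.907 × 10⁹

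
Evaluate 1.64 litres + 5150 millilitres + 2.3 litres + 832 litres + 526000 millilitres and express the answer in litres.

1367.09 litres

In litres:
  1.64 litres → 1.64
  5150 millilitres = 5150 × 10⁻³ litres = 5.15
  2.3 litres → 2.3
  832 litres → 832
  526000 millilitres = 526000 × 10⁻³ litres = 526
Sum: 1.64 + 5.15 + 2.3 + 832 + 526 = 1367.09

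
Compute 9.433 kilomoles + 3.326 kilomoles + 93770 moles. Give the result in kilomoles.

In kilomoles:
  9.433 kilomoles → 9.433
  3.326 kilomoles → 3.326
  93770 moles = 93770e-3 kilomoles = 93.77
Sum: 9.433 + 3.326 + 93.77 = 106.529

106.529 kilomoles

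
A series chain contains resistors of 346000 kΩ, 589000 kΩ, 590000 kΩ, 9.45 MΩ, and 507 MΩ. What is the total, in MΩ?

In MΩ:
  346000 kΩ = 346000 × 10^-3 MΩ = 346
  589000 kΩ = 589000 × 10^-3 MΩ = 589
  590000 kΩ = 590000 × 10^-3 MΩ = 590
  9.45 MΩ → 9.45
  507 MΩ → 507
Sum: 346 + 589 + 590 + 9.45 + 507 = 2041.45

2041.45 MΩ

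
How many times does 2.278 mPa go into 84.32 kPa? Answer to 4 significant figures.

(84.32e3) / (2.278e-3) = 37.015e6

37010000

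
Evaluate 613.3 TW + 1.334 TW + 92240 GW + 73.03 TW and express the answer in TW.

779.904 TW

In TW:
  613.3 TW → 613.3
  1.334 TW → 1.334
  92240 GW = 92240 × 10^-3 TW = 92.24
  73.03 TW → 73.03
Sum: 613.3 + 1.334 + 92.24 + 73.03 = 779.904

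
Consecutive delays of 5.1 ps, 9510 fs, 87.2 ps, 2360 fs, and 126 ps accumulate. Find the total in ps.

In ps:
  5.1 ps → 5.1
  9510 fs = 9510e-3 ps = 9.51
  87.2 ps → 87.2
  2360 fs = 2360e-3 ps = 2.36
  126 ps → 126
Sum: 5.1 + 9.51 + 87.2 + 2.36 + 126 = 230.17

230.17 ps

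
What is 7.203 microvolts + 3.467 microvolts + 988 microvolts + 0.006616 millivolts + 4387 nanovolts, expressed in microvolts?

In microvolts:
  7.203 microvolts → 7.203
  3.467 microvolts → 3.467
  988 microvolts → 988
  0.006616 millivolts = 0.006616 × 10^3 microvolts = 6.616
  4387 nanovolts = 4387 × 10^-3 microvolts = 4.387
Sum: 7.203 + 3.467 + 988 + 6.616 + 4.387 = 1009.673

1009.673 microvolts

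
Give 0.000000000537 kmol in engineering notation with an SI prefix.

537 nmol

= 537 × 10⁻⁹ mol; 10⁻⁹ is nano.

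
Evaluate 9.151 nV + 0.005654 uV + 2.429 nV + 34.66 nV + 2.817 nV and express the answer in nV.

In nV:
  9.151 nV → 9.151
  0.005654 uV = 0.005654 × 10^3 nV = 5.654
  2.429 nV → 2.429
  34.66 nV → 34.66
  2.817 nV → 2.817
Sum: 9.151 + 5.654 + 2.429 + 34.66 + 2.817 = 54.711

54.711 nV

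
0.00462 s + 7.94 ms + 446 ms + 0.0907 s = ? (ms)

In ms:
  0.00462 s = 0.00462 × 10^3 ms = 4.62
  7.94 ms → 7.94
  446 ms → 446
  0.0907 s = 0.0907 × 10^3 ms = 90.7
Sum: 4.62 + 7.94 + 446 + 90.7 = 549.26

549.26 ms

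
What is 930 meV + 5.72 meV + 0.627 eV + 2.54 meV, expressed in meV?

1565.26 meV

In meV:
  930 meV → 930
  5.72 meV → 5.72
  0.627 eV = 0.627 × 10^3 meV = 627
  2.54 meV → 2.54
Sum: 930 + 5.72 + 627 + 2.54 = 1565.26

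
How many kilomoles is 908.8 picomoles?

0.0000000000009088 kilomoles

pico = 10⁻¹², kilo = 10³; factor is 10⁻¹⁵.
908.8 × 10⁻¹⁵ = 0.0000000000009088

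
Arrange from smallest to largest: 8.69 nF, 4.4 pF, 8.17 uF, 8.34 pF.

8.69 nF = 0.00000000869 F
4.4 pF = 0.0000000000044 F
8.17 uF = 0.00000817 F
8.34 pF = 0.00000000000834 F

4.4 pF < 8.34 pF < 8.69 nF < 8.17 uF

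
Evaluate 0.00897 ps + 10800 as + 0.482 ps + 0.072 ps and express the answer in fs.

In fs:
  0.00897 ps = 0.00897 × 10^3 fs = 8.97
  10800 as = 10800 × 10^-3 fs = 10.8
  0.482 ps = 0.482 × 10^3 fs = 482
  0.072 ps = 0.072 × 10^3 fs = 72
Sum: 8.97 + 10.8 + 482 + 72 = 573.77

573.77 fs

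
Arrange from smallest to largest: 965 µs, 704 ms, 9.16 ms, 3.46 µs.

965 µs = 0.000965 s
704 ms = 0.704 s
9.16 ms = 0.00916 s
3.46 µs = 0.00000346 s

3.46 µs < 965 µs < 9.16 ms < 704 ms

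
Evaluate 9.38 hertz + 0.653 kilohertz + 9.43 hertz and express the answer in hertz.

671.81 hertz

In hertz:
  9.38 hertz → 9.38
  0.653 kilohertz = 0.653 × 10^3 hertz = 653
  9.43 hertz → 9.43
Sum: 9.38 + 653 + 9.43 = 671.81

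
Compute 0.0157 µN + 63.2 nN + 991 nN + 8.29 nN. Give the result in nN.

In nN:
  0.0157 µN = 0.0157e3 nN = 15.7
  63.2 nN → 63.2
  991 nN → 991
  8.29 nN → 8.29
Sum: 15.7 + 63.2 + 991 + 8.29 = 1078.19

1078.19 nN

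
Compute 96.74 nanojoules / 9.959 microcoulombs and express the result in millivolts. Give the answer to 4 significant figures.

(96.74e-9) / (9.959e-6) = 9.71383e-3 V

9.714 millivolts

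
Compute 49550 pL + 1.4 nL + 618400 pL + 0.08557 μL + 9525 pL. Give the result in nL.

In nL:
  49550 pL = 49550e-3 nL = 49.55
  1.4 nL → 1.4
  618400 pL = 618400e-3 nL = 618.4
  0.08557 μL = 0.08557e3 nL = 85.57
  9525 pL = 9525e-3 nL = 9.525
Sum: 49.55 + 1.4 + 618.4 + 85.57 + 9.525 = 764.445

764.445 nL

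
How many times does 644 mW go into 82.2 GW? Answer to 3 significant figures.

128000000000

(82.2e9) / (644e-3) = 0.1276e12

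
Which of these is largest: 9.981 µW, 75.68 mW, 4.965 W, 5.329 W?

9.981 µW = 0.000009981 W
75.68 mW = 0.07568 W
4.965 W = 4.965 W
5.329 W = 5.329 W

5.329 W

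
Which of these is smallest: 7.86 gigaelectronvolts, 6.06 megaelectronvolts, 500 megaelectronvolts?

7.86 gigaelectronvolts = 7860000000 electronvolts
6.06 megaelectronvolts = 6060000 electronvolts
500 megaelectronvolts = 500000000 electronvolts

6.06 megaelectronvolts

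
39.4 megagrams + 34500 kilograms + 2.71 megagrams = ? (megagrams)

In megagrams:
  39.4 megagrams → 39.4
  34500 kilograms = 34500 × 10⁻³ megagrams = 34.5
  2.71 megagrams → 2.71
Sum: 39.4 + 34.5 + 2.71 = 76.61

76.61 megagrams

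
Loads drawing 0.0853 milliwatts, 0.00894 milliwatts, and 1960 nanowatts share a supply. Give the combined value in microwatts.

96.2 microwatts

In microwatts:
  0.0853 milliwatts = 0.0853e3 microwatts = 85.3
  0.00894 milliwatts = 0.00894e3 microwatts = 8.94
  1960 nanowatts = 1960e-3 microwatts = 1.96
Sum: 85.3 + 8.94 + 1.96 = 96.2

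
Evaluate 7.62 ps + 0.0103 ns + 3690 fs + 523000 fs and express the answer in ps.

In ps:
  7.62 ps → 7.62
  0.0103 ns = 0.0103e3 ps = 10.3
  3690 fs = 3690e-3 ps = 3.69
  523000 fs = 523000e-3 ps = 523
Sum: 7.62 + 10.3 + 3.69 + 523 = 544.61

544.61 ps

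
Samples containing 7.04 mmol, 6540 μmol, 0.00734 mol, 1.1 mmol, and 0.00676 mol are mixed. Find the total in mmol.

In mmol:
  7.04 mmol → 7.04
  6540 μmol = 6540e-3 mmol = 6.54
  0.00734 mol = 0.00734e3 mmol = 7.34
  1.1 mmol → 1.1
  0.00676 mol = 0.00676e3 mmol = 6.76
Sum: 7.04 + 6.54 + 7.34 + 1.1 + 6.76 = 28.78

28.78 mmol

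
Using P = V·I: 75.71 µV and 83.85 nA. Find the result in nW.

75.71 × 10^-6 × 83.85 × 10^-9 = 6348.2835 × 10^-15 W

0.0063482835 nW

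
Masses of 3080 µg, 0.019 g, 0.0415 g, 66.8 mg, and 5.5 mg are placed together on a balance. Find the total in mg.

In mg:
  3080 µg = 3080 × 10⁻³ mg = 3.08
  0.019 g = 0.019 × 10³ mg = 19
  0.0415 g = 0.0415 × 10³ mg = 41.5
  66.8 mg → 66.8
  5.5 mg → 5.5
Sum: 3.08 + 19 + 41.5 + 66.8 + 5.5 = 135.88

135.88 mg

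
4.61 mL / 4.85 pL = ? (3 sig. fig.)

951000000

(4.61 × 10⁻³) / (4.85 × 10⁻¹²) = 0.9505 × 10⁹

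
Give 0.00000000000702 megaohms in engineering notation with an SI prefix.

= 7.02e-6 ohms; 1e-6 is micro.

7.02 microohms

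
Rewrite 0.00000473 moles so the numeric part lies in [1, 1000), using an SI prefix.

= 4.73 × 10^-6 moles; 10^-6 is micro.

4.73 micromoles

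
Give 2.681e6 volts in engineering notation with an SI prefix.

2.681 megavolts

= 2.681e6 volts; 1e6 is mega.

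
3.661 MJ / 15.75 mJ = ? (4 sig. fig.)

(3.661 × 10^6) / (15.75 × 10^-3) = 0.23244 × 10^9

232400000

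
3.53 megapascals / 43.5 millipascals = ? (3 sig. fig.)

(3.53e6) / (43.5e-3) = 0.08115e9

81100000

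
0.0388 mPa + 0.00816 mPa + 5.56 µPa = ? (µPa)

In µPa:
  0.0388 mPa = 0.0388e3 µPa = 38.8
  0.00816 mPa = 0.00816e3 µPa = 8.16
  5.56 µPa → 5.56
Sum: 38.8 + 8.16 + 5.56 = 52.52

52.52 µPa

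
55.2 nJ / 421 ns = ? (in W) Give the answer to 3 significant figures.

0.131 W

(55.2 × 10⁻⁹) / (421 × 10⁻⁹) = 0.13112 W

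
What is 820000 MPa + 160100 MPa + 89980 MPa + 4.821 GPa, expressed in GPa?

1074.901 GPa

In GPa:
  820000 MPa = 820000 × 10⁻³ GPa = 820
  160100 MPa = 160100 × 10⁻³ GPa = 160.1
  89980 MPa = 89980 × 10⁻³ GPa = 89.98
  4.821 GPa → 4.821
Sum: 820 + 160.1 + 89.98 + 4.821 = 1074.901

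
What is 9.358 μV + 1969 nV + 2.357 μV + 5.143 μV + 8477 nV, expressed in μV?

In μV:
  9.358 μV → 9.358
  1969 nV = 1969e-3 μV = 1.969
  2.357 μV → 2.357
  5.143 μV → 5.143
  8477 nV = 8477e-3 μV = 8.477
Sum: 9.358 + 1.969 + 2.357 + 5.143 + 8.477 = 27.304

27.304 μV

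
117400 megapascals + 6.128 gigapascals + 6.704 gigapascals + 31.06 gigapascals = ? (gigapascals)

161.292 gigapascals

In gigapascals:
  117400 megapascals = 117400 × 10⁻³ gigapascals = 117.4
  6.128 gigapascals → 6.128
  6.704 gigapascals → 6.704
  31.06 gigapascals → 31.06
Sum: 117.4 + 6.128 + 6.704 + 31.06 = 161.292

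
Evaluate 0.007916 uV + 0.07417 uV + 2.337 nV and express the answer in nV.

84.423 nV

In nV:
  0.007916 uV = 0.007916e3 nV = 7.916
  0.07417 uV = 0.07417e3 nV = 74.17
  2.337 nV → 2.337
Sum: 7.916 + 74.17 + 2.337 = 84.423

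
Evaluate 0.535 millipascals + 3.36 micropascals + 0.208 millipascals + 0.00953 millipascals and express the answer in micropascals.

In micropascals:
  0.535 millipascals = 0.535 × 10³ micropascals = 535
  3.36 micropascals → 3.36
  0.208 millipascals = 0.208 × 10³ micropascals = 208
  0.00953 millipascals = 0.00953 × 10³ micropascals = 9.53
Sum: 535 + 3.36 + 208 + 9.53 = 755.89

755.89 micropascals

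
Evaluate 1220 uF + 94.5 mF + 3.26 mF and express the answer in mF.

98.98 mF

In mF:
  1220 uF = 1220e-3 mF = 1.22
  94.5 mF → 94.5
  3.26 mF → 3.26
Sum: 1.22 + 94.5 + 3.26 = 98.98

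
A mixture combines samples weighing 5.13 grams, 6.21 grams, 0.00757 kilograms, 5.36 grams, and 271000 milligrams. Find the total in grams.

295.27 grams

In grams:
  5.13 grams → 5.13
  6.21 grams → 6.21
  0.00757 kilograms = 0.00757 × 10³ grams = 7.57
  5.36 grams → 5.36
  271000 milligrams = 271000 × 10⁻³ grams = 271
Sum: 5.13 + 6.21 + 7.57 + 5.36 + 271 = 295.27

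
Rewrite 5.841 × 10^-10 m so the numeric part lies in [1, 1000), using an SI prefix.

= 584.1 × 10^-12 m; 10^-12 is pico.

584.1 pm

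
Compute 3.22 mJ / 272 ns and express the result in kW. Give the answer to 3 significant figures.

11.8 kW

(3.22 × 10⁻³) / (272 × 10⁻⁹) = 0.011838 × 10⁶ W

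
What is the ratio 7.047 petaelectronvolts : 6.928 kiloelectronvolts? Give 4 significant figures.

(7.047 × 10¹⁵) / (6.928 × 10³) = 1.0172 × 10¹²

1017000000000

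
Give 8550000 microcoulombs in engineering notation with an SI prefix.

8.55 coulombs

= 8.55 coulombs; mantissa already in [1, 1000).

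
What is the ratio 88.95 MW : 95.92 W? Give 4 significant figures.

927300

(88.95 × 10⁶) / (95.92) = 0.92734 × 10⁶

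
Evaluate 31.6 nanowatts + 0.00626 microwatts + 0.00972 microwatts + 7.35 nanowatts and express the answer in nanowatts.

54.93 nanowatts

In nanowatts:
  31.6 nanowatts → 31.6
  0.00626 microwatts = 0.00626 × 10^3 nanowatts = 6.26
  0.00972 microwatts = 0.00972 × 10^3 nanowatts = 9.72
  7.35 nanowatts → 7.35
Sum: 31.6 + 6.26 + 9.72 + 7.35 = 54.93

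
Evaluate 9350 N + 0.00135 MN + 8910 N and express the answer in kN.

19.61 kN

In kN:
  9350 N = 9350e-3 kN = 9.35
  0.00135 MN = 0.00135e3 kN = 1.35
  8910 N = 8910e-3 kN = 8.91
Sum: 9.35 + 1.35 + 8.91 = 19.61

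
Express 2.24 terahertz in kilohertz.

2240000000 kilohertz

tera = 10^12, kilo = 10^3; factor is 10^9.
2.24 × 10^9 = 2240000000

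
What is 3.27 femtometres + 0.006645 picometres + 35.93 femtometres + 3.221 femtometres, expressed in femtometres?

49.066 femtometres

In femtometres:
  3.27 femtometres → 3.27
  0.006645 picometres = 0.006645e3 femtometres = 6.645
  35.93 femtometres → 35.93
  3.221 femtometres → 3.221
Sum: 3.27 + 6.645 + 35.93 + 3.221 = 49.066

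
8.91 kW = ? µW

kilo = 10^3, micro = 10^-6; factor is 10^9.
8.91 × 10^9 = 8910000000

8910000000 µW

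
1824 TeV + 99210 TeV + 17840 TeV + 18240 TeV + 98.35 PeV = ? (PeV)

In PeV:
  1824 TeV = 1824 × 10^-3 PeV = 1.824
  99210 TeV = 99210 × 10^-3 PeV = 99.21
  17840 TeV = 17840 × 10^-3 PeV = 17.84
  18240 TeV = 18240 × 10^-3 PeV = 18.24
  98.35 PeV → 98.35
Sum: 1.824 + 99.21 + 17.84 + 18.24 + 98.35 = 235.464

235.464 PeV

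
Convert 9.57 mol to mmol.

9570 mmol

(no prefix) = 1e0, milli = 1e-3; factor is 1e3.
9.57 × 1e3 = 9570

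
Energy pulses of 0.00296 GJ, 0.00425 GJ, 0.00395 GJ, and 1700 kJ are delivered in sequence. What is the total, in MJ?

In MJ:
  0.00296 GJ = 0.00296 × 10^3 MJ = 2.96
  0.00425 GJ = 0.00425 × 10^3 MJ = 4.25
  0.00395 GJ = 0.00395 × 10^3 MJ = 3.95
  1700 kJ = 1700 × 10^-3 MJ = 1.7
Sum: 2.96 + 4.25 + 3.95 + 1.7 = 12.86

12.86 MJ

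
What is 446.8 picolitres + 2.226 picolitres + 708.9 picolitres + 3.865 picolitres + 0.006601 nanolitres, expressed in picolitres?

In picolitres:
  446.8 picolitres → 446.8
  2.226 picolitres → 2.226
  708.9 picolitres → 708.9
  3.865 picolitres → 3.865
  0.006601 nanolitres = 0.006601e3 picolitres = 6.601
Sum: 446.8 + 2.226 + 708.9 + 3.865 + 6.601 = 1168.392

1168.392 picolitres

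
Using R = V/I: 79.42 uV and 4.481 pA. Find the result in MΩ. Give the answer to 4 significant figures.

(79.42 × 10^-6) / (4.481 × 10^-12) = 17.7237 × 10^6 Ω

17.72 MΩ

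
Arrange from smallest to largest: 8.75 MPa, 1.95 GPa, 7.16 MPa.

7.16 MPa < 8.75 MPa < 1.95 GPa

8.75 MPa = 8750000 Pa
1.95 GPa = 1950000000 Pa
7.16 MPa = 7160000 Pa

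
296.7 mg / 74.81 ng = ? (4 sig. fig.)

(296.7e-3) / (74.81e-9) = 3.966e6

3966000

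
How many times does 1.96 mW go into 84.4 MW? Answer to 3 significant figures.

(84.4 × 10^6) / (1.96 × 10^-3) = 43.06 × 10^9

43100000000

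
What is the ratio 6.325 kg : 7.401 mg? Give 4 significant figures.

(6.325 × 10^3) / (7.401 × 10^-3) = 0.85461 × 10^6

854600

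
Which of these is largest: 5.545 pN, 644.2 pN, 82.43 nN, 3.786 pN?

5.545 pN = 0.000000000005545 N
644.2 pN = 0.0000000006442 N
82.43 nN = 0.00000008243 N
3.786 pN = 0.000000000003786 N

82.43 nN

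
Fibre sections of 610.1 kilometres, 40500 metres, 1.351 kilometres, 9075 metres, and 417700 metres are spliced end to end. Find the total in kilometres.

In kilometres:
  610.1 kilometres → 610.1
  40500 metres = 40500 × 10^-3 kilometres = 40.5
  1.351 kilometres → 1.351
  9075 metres = 9075 × 10^-3 kilometres = 9.075
  417700 metres = 417700 × 10^-3 kilometres = 417.7
Sum: 610.1 + 40.5 + 1.351 + 9.075 + 417.7 = 1078.726

1078.726 kilometres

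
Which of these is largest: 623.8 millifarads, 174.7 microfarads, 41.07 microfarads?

623.8 millifarads = 0.6238 farads
174.7 microfarads = 0.0001747 farads
41.07 microfarads = 0.00004107 farads

623.8 millifarads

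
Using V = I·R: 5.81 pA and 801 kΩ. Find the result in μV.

4.65381 μV

5.81e-12 × 801e3 = 4653.81e-9 V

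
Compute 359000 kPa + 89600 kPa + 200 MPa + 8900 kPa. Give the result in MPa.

In MPa:
  359000 kPa = 359000e-3 MPa = 359
  89600 kPa = 89600e-3 MPa = 89.6
  200 MPa → 200
  8900 kPa = 8900e-3 MPa = 8.9
Sum: 359 + 89.6 + 200 + 8.9 = 657.5

657.5 MPa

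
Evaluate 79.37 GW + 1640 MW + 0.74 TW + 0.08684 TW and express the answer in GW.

In GW:
  79.37 GW → 79.37
  1640 MW = 1640 × 10⁻³ GW = 1.64
  0.74 TW = 0.74 × 10³ GW = 740
  0.08684 TW = 0.08684 × 10³ GW = 86.84
Sum: 79.37 + 1.64 + 740 + 86.84 = 907.85

907.85 GW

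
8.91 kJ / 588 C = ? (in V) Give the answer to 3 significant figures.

(8.91 × 10³) / (588) = 0.015153 × 10³ V

15.2 V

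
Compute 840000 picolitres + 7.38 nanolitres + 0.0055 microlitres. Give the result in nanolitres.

In nanolitres:
  840000 picolitres = 840000 × 10^-3 nanolitres = 840
  7.38 nanolitres → 7.38
  0.0055 microlitres = 0.0055 × 10^3 nanolitres = 5.5
Sum: 840 + 7.38 + 5.5 = 852.88

852.88 nanolitres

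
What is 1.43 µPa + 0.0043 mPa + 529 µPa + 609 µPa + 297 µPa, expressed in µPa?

In µPa:
  1.43 µPa → 1.43
  0.0043 mPa = 0.0043 × 10^3 µPa = 4.3
  529 µPa → 529
  609 µPa → 609
  297 µPa → 297
Sum: 1.43 + 4.3 + 529 + 609 + 297 = 1440.73

1440.73 µPa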